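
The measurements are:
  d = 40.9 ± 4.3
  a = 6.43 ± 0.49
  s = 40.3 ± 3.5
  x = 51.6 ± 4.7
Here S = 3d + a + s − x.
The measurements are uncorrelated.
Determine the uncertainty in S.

14.2

Absolute uncertainties add in quadrature for a linear combination:
  (3·δd)² = 166;  (δa)² = 0.240;  (δs)² = 12.2;  (δx)² = 22.1
δS = √(201) = 14.2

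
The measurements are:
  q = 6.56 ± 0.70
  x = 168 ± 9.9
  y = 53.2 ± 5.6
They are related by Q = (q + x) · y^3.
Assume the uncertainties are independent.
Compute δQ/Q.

0.321

Let u = q + x = 175. δu = √(δq² + δx²) = √(0.490 + 98.0) = 9.92, so δu/u = 0.0569.
Q is then a monomial in u, y:
δQ/Q = √((δu/u)² + (3·δy/y)²) = √(0.00323 + 0.0997) = 0.321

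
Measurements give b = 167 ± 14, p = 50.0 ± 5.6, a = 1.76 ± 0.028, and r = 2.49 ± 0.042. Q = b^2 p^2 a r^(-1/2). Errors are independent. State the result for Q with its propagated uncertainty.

Since Q is a product/quotient, work with relative uncertainties:
  (2·δb/b)² = (2×0.0838)² = 0.0281;  (2·δp/p)² = (2×0.112)² = 0.0502;  (1·δa/a)² = (1×0.0159)² = 0.000253;  (−½·δr/r)² = (-0.5×0.0169)² = 7.11e-05
δQ/Q = √(0.0786) = 0.280
Q = 7.78e+07, so δQ = 0.280 × 7.78e+07 = 2.18e+07.

(7.78 ± 2.18) × 10^7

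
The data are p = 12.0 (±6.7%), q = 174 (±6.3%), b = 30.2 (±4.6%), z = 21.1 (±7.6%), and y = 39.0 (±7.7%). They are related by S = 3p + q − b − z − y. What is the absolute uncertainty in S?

Absolute uncertainties add in quadrature for a linear combination:
  (3·δp)² = 5.82;  (δq)² = 120;  (δb)² = 1.93;  (δz)² = 2.57;  (δy)² = 9.02
δS = √(140) = 11.8

11.8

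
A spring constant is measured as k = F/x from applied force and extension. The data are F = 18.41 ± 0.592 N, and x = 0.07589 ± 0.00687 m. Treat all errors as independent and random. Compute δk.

k is a product of powers, so relative uncertainties combine in quadrature:
  (1·δF/F)² = (1×0.0322)² = 0.00103;  (-1·δx/x)² = (-1×0.0905)² = 0.00819
δk/k = √(0.00923) = 0.0961
k = 242.6 N/m, so δk = 0.0961 × 242.6 = 23.3 N/m.

23.3 N/m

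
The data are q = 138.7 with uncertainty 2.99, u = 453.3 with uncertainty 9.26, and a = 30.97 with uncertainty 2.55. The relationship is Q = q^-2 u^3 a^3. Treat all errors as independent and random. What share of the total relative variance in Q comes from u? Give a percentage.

(δQ/Q)² = (-2·δq/q)² + (3·δu/u)² + (3·δa/a)²
  q term: (-2×0.0216)² = 0.00186
  u term: (3×0.0204)² = 0.00376
  a term: (3×0.0823)² = 0.0610
Total = 0.0666. Share from u = 0.00376/0.0666 = 0.0564.

5.64%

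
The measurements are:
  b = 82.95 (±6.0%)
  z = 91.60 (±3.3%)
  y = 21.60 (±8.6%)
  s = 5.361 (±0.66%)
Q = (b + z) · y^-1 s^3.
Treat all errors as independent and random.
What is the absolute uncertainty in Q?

Let u = b + z = 174.6. δu = √(δb² + δz²) = √(24.8 + 9.14) = 5.82, so δu/u = 0.0334.
Q is then a monomial in u, y, s:
δQ/Q = √((δu/u)² + (-1·δy/y)² + (3·δs/s)²) = √(0.00111 + 0.00740 + 0.000392) = 0.0943
Q = 1245, so δQ = 0.0943 × 1245 = 117.

117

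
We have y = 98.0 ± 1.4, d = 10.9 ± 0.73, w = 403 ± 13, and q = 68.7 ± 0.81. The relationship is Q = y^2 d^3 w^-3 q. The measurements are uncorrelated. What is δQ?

Since Q is a product/quotient, work with relative uncertainties:
  (2·δy/y)² = (2×0.0143)² = 0.000816;  (3·δd/d)² = (3×0.0670)² = 0.0404;  (-3·δw/w)² = (-3×0.0323)² = 0.00937;  (1·δq/q)² = (1×0.0118)² = 0.000139
δQ/Q = √(0.0507) = 0.225
Q = 13.1, so δQ = 0.225 × 13.1 = 2.94.

2.94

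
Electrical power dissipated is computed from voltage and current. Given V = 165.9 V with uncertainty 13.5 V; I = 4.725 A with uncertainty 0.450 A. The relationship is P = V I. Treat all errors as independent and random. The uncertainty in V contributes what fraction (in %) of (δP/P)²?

(δP/P)² = (1·δV/V)² + (1·δI/I)²
  V term: (1×0.0814)² = 0.00662
  I term: (1×0.0952)² = 0.00907
Total = 0.0157. Share from V = 0.00662/0.0157 = 0.422.

42.2%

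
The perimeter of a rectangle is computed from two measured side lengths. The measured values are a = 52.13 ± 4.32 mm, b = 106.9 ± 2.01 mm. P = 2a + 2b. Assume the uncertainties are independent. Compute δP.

Each term contributes (cᵢ δxᵢ)² to (δP)²:
  (2·δa)² = 74.6;  (2·δb)² = 16.2
δP = √(90.8) = 9.53 mm

9.53 mm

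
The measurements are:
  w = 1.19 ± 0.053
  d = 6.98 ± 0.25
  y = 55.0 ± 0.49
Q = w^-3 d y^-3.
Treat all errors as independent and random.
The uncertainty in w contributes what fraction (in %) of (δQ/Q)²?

89.9%

(δQ/Q)² = (-3·δw/w)² + (1·δd/d)² + (-3·δy/y)²
  w term: (-3×0.0445)² = 0.0179
  d term: (1×0.0358)² = 0.00128
  y term: (-3×0.00891)² = 0.000714
Total = 0.0198. Share from w = 0.0179/0.0198 = 0.899.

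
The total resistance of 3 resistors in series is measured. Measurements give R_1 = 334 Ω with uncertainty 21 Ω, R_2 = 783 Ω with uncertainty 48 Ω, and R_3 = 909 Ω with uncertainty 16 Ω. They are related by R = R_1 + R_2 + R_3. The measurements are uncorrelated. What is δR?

Each term contributes (cᵢ δxᵢ)² to (δR)²:
  (δR_1)² = 441;  (δR_2)² = 2300;  (δR_3)² = 256
δR = √(3000) = 54.8 Ω

54.8 Ω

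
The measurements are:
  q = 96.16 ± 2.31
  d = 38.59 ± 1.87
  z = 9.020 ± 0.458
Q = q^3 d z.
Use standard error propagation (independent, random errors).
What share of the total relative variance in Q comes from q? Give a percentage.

(δQ/Q)² = (3·δq/q)² + (1·δd/d)² + (1·δz/z)²
  q term: (3×0.0240)² = 0.00519
  d term: (1×0.0485)² = 0.00235
  z term: (1×0.0508)² = 0.00258
Total = 0.0101. Share from q = 0.00519/0.0101 = 0.513.

51.3%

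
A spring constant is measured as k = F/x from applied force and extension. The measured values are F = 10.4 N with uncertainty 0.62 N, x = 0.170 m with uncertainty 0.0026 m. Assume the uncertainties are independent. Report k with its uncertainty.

Products/powers → add relative errors in quadrature, weighted by exponent:
  (1·δF/F)² = (1×0.0596)² = 0.00355;  (-1·δx/x)² = (-1×0.0153)² = 0.000234
δk/k = √(0.00379) = 0.0615
k = 61.2 N/m, so δk = 0.0615 × 61.2 = 3.77 N/m.

61.2 ± 3.77 N/m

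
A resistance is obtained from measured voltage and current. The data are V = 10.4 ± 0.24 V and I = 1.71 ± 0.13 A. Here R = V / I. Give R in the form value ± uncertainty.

6.08 ± 0.483 Ω

Products/powers → add relative errors in quadrature, weighted by exponent:
  (1·δV/V)² = (1×0.0231)² = 0.000533;  (-1·δI/I)² = (-1×0.0760)² = 0.00578
δR/R = √(0.00631) = 0.0794
R = 6.08 Ω, so δR = 0.0794 × 6.08 = 0.483 Ω.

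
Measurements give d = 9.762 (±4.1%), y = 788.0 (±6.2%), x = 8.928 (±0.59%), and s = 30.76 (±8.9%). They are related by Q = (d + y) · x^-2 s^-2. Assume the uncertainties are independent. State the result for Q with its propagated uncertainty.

Let u = d + y = 797.8. δu = √(δd² + δy²) = √(0.160 + 2390) = 48.9, so δu/u = 0.0612.
Q is then a monomial in u, x, s:
δQ/Q = √((δu/u)² + (-2·δx/x)² + (-2·δs/s)²) = √(0.00375 + 0.000139 + 0.0317) = 0.189
Q = 0.01058, so δQ = 0.189 × 0.01058 = 0.00200.

0.01058 ± 0.00200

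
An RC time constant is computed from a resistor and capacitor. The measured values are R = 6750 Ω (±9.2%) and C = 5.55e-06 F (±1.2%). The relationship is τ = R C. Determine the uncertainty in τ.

Each factor contributes (exponent × relative error)² to (δτ/τ)²:
  (1·δR/R)² = (1×0.0920)² = 0.00846;  (1·δC/C)² = (1×0.0120)² = 0.000144
δτ/τ = √(0.00861) = 0.0928
τ = 0.0375 s, so δτ = 0.0928 × 0.0375 = 0.00348 s.

0.00348 s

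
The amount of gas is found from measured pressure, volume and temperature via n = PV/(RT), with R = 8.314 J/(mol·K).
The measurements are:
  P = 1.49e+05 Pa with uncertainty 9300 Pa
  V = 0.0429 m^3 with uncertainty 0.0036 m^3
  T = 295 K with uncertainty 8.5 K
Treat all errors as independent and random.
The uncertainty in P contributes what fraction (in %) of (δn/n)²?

33.1%

(δn/n)² = (1·δP/P)² + (1·δV/V)² + (-1·δT/T)²
  P term: (1×0.0624)² = 0.00390
  V term: (1×0.0839)² = 0.00704
  T term: (-1×0.0288)² = 0.000830
Total = 0.0118. Share from P = 0.00390/0.0118 = 0.331.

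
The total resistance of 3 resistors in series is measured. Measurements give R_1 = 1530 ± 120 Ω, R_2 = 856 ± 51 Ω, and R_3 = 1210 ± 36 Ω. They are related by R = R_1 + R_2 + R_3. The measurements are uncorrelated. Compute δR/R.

0.0376

Each term contributes (cᵢ δxᵢ)² to (δR)²:
  (δR_1)² = 14400;  (δR_2)² = 2600;  (δR_3)² = 1300
δR = √(18300) = 135 Ω
R = 3600 Ω, so δR/R = 135/3600 = 0.0376.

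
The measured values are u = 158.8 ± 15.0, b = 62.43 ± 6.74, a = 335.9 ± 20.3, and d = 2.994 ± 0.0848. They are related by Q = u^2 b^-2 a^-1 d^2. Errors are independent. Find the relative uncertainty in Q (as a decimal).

0.299

Each factor contributes (exponent × relative error)² to (δQ/Q)²:
  (2·δu/u)² = (2×0.0945)² = 0.0357;  (-2·δb/b)² = (-2×0.108)² = 0.0466;  (-1·δa/a)² = (-1×0.0604)² = 0.00365;  (2·δd/d)² = (2×0.0283)² = 0.00321
δQ/Q = √(0.0892) = 0.299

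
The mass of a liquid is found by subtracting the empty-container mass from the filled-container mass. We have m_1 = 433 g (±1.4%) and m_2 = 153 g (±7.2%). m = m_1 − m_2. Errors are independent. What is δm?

12.6 g

Absolute uncertainties add in quadrature for a linear combination:
  (δm_1)² = 36.7;  (δm_2)² = 121
δm = √(158) = 12.6 g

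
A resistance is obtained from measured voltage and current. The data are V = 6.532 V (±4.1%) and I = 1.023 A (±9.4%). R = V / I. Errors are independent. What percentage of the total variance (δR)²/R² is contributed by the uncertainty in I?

(δR/R)² = (1·δV/V)² + (-1·δI/I)²
  V term: (1×0.0410)² = 0.00168
  I term: (-1×0.0940)² = 0.00884
Total = 0.0105. Share from I = 0.00884/0.0105 = 0.840.

84.0%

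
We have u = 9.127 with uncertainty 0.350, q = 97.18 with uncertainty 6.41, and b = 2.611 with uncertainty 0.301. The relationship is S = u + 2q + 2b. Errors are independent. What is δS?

S is a linear combination, so absolute uncertainties add in quadrature:
  (δu)² = 0.122;  (2·δq)² = 164;  (2·δb)² = 0.362
δS = √(165) = 12.8

12.8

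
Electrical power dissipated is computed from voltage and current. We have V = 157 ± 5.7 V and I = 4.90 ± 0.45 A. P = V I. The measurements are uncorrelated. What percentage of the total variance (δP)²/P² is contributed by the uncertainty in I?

(δP/P)² = (1·δV/V)² + (1·δI/I)²
  V term: (1×0.0363)² = 0.00132
  I term: (1×0.0918)² = 0.00843
Total = 0.00975. Share from I = 0.00843/0.00975 = 0.865.

86.5%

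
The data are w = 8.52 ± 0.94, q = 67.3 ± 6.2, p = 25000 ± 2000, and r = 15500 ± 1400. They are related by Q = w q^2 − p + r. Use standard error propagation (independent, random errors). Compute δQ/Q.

0.297

Let h = w·q^2 = 38600. δh/h = √((1·δw/w)² + (2·δq/q)²) = √(0.0122 + 0.0339) = 0.215, so δh = 8290.
Q = h − p + r: δQ = √(δh² + δp² + δr²) = √(6.87e+07 + 4e+06 + 1.96e+06) = 8640
Q = 29100, so δQ/Q = 8640/29100 = 0.297.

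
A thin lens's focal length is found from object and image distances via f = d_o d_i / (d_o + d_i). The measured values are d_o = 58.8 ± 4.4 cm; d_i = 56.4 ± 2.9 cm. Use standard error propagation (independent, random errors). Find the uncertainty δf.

1.30 cm

∂f/∂d_o = (d_i/(d_o+d_i))² = 0.240;  ∂f/∂d_i = (d_o/(d_o+d_i))² = 0.261
δf = √((∂f/∂d_o · δd_o)² + (∂f/∂d_i · δd_i)²) = √(1.11 + 0.571) = 1.30 cm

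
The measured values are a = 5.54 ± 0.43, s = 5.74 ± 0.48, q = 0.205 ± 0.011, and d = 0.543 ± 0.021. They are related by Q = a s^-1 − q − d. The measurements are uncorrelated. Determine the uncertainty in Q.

0.113

Let p = a·s^-1 = 0.965. δp/p = √((1·δa/a)² + (-1·δs/s)²) = √(0.00602 + 0.00699) = 0.114, so δp = 0.110.
Q = p − q − d: δQ = √(δp² + δq² + δd²) = √(0.0121 + 0.000121 + 0.000441) = 0.113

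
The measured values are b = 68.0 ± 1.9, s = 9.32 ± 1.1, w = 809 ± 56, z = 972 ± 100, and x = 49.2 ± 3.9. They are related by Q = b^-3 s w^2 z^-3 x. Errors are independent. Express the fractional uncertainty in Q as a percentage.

Q is a product of powers, so relative uncertainties combine in quadrature:
  (-3·δb/b)² = (-3×0.0279)² = 0.00703;  (1·δs/s)² = (1×0.118)² = 0.0139;  (2·δw/w)² = (2×0.0692)² = 0.0192;  (-3·δz/z)² = (-3×0.103)² = 0.0953;  (1·δx/x)² = (1×0.0793)² = 0.00628
δQ/Q = √(0.142) = 0.376

37.6%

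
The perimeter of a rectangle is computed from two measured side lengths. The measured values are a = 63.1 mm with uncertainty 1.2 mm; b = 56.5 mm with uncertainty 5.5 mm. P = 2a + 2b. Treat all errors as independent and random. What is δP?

11.3 mm

For a sum/difference, combine absolute errors in quadrature:
  (2·δa)² = 5.76;  (2·δb)² = 121
δP = √(127) = 11.3 mm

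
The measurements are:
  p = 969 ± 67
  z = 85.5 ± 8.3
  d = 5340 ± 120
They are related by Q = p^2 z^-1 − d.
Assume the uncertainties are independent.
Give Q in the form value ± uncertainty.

Let w = p^2·z^-1 = 11000. δw/w = √((2·δp/p)² + (-1·δz/z)²) = √(0.0191 + 0.00942) = 0.169, so δw = 1860.
Q = w − d: δQ = √(δw² + δd²) = √(3.44e+06 + 14400) = 1860
Q = 5640.

5640 ± 1860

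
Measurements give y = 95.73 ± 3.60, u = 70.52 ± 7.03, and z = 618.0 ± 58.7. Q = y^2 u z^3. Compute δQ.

Q is a product of powers, so relative uncertainties combine in quadrature:
  (2·δy/y)² = (2×0.0376)² = 0.00566;  (1·δu/u)² = (1×0.0997)² = 0.00994;  (3·δz/z)² = (3×0.0950)² = 0.0812
δQ/Q = √(0.0968) = 0.311
Q = 1.525e+14, so δQ = 0.311 × 1.525e+14 = 4.75e+13.

4.75e+13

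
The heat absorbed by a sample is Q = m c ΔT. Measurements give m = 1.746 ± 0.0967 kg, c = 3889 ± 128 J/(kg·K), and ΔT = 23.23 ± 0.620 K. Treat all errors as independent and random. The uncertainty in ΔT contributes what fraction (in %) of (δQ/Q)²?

(δQ/Q)² = (1·δm/m)² + (1·δc/c)² + (1·δΔT/ΔT)²
  m term: (1×0.0554)² = 0.00307
  c term: (1×0.0329)² = 0.00108
  ΔT term: (1×0.0267)² = 0.000712
Total = 0.00486. Share from ΔT = 0.000712/0.00486 = 0.146.

14.6%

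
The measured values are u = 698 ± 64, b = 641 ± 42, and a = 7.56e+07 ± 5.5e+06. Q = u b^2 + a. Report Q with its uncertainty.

Let p = u·b^2 = 2.87e+08. δp/p = √((1·δu/u)² + (2·δb/b)²) = √(0.00841 + 0.0172) = 0.160, so δp = 4.59e+07.
Q = p + a: δQ = √(δp² + δa²) = √(2.1e+15 + 3.02e+13) = 4.62e+07
Q = 3.62e+08.

(3.62 ± 0.462) × 10^8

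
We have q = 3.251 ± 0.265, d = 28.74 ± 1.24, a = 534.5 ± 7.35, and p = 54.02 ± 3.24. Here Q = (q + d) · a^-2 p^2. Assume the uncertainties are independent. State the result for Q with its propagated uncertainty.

Let u = q + d = 31.99. δu = √(δq² + δd²) = √(0.0702 + 1.54) = 1.27, so δu/u = 0.0396.
Q is then a monomial in u, a, p:
δQ/Q = √((δu/u)² + (-2·δa/a)² + (2·δp/p)²) = √(0.00157 + 0.000756 + 0.0144) = 0.129
Q = 0.3268, so δQ = 0.129 × 0.3268 = 0.0422.

0.3268 ± 0.0422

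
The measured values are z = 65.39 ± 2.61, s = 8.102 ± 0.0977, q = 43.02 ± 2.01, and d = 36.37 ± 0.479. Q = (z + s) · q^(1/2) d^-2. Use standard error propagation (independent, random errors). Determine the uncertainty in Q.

Let u = z + s = 73.49. δu = √(δz² + δs²) = √(6.81 + 0.00955) = 2.61, so δu/u = 0.0355.
Q is then a monomial in u, q, d:
δQ/Q = √((δu/u)² + (½·δq/q)² + (-2·δd/d)²) = √(0.00126 + 0.000546 + 0.000694) = 0.0500
Q = 0.3644, so δQ = 0.0500 × 0.3644 = 0.0182.

0.0182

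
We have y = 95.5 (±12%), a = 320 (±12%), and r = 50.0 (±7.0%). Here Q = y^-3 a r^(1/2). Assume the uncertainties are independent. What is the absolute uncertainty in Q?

0.000990

Q is a product of powers, so relative uncertainties combine in quadrature:
  (-3·δy/y)² = (-3×0.120)² = 0.130;  (1·δa/a)² = (1×0.120)² = 0.0144;  (½·δr/r)² = (0.5×0.0700)² = 0.00123
δQ/Q = √(0.145) = 0.381
Q = 0.00260, so δQ = 0.381 × 0.00260 = 0.000990.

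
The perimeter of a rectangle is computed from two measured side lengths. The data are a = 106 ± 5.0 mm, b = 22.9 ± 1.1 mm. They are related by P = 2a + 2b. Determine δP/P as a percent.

3.97%

Each term contributes (cᵢ δxᵢ)² to (δP)²:
  (2·δa)² = 100;  (2·δb)² = 4.84
δP = √(105) = 10.2 mm
P = 258 mm, so δP/P = 10.2/258 = 0.0397.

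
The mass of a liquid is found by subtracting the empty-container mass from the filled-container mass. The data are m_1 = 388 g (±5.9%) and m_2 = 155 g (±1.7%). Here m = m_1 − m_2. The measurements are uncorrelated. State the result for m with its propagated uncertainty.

Absolute uncertainties add in quadrature for a linear combination:
  (δm_1)² = 524;  (δm_2)² = 6.94
δm = √(531) = 23.0 g
m = 233 g.

233 ± 23.0 g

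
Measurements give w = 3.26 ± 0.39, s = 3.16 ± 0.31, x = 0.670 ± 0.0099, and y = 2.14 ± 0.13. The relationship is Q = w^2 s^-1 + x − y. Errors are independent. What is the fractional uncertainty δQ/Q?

Let p = w^2·s^-1 = 3.36. δp/p = √((2·δw/w)² + (-1·δs/s)²) = √(0.0572 + 0.00962) = 0.259, so δp = 0.870.
Q = p + x − y: δQ = √(δp² + δx² + δy²) = √(0.756 + 9.8e-05 + 0.0169) = 0.879
Q = 1.89, so δQ/Q = 0.879/1.89 = 0.465.

0.465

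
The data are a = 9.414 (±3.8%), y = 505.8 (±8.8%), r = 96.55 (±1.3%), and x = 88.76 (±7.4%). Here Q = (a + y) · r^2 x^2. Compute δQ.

6.56e+09

Let u = a + y = 515.2. δu = √(δa² + δy²) = √(0.128 + 1980) = 44.5, so δu/u = 0.0864.
Q is then a monomial in u, r, x:
δQ/Q = √((δu/u)² + (2·δr/r)² + (2·δx/x)²) = √(0.00746 + 0.000676 + 0.0219) = 0.173
Q = 3.784e+10, so δQ = 0.173 × 3.784e+10 = 6.56e+09.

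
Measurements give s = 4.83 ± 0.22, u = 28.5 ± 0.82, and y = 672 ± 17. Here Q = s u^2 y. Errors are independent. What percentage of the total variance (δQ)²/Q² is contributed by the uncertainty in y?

(δQ/Q)² = (1·δs/s)² + (2·δu/u)² + (1·δy/y)²
  s term: (1×0.0455)² = 0.00207
  u term: (2×0.0288)² = 0.00331
  y term: (1×0.0253)² = 0.000640
Total = 0.00603. Share from y = 0.000640/0.00603 = 0.106.

10.6%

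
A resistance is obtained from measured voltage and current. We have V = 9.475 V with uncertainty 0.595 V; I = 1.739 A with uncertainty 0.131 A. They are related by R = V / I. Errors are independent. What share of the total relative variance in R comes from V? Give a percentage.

41.0%

(δR/R)² = (1·δV/V)² + (-1·δI/I)²
  V term: (1×0.0628)² = 0.00394
  I term: (-1×0.0753)² = 0.00567
Total = 0.00962. Share from V = 0.00394/0.00962 = 0.410.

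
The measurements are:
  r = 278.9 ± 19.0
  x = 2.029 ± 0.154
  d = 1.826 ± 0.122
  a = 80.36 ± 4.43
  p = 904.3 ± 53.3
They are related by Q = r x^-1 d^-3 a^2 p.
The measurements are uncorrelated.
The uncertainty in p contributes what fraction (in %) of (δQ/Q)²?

5.25%

(δQ/Q)² = (1·δr/r)² + (-1·δx/x)² + (-3·δd/d)² + (2·δa/a)² + (1·δp/p)²
  r term: (1×0.0681)² = 0.00464
  x term: (-1×0.0759)² = 0.00576
  d term: (-3×0.0668)² = 0.0402
  a term: (2×0.0551)² = 0.0122
  p term: (1×0.0589)² = 0.00347
Total = 0.0662. Share from p = 0.00347/0.0662 = 0.0525.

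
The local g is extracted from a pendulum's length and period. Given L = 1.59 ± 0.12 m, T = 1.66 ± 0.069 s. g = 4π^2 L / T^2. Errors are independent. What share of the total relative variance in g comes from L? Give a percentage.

(δg/g)² = (1·δL/L)² + (-2·δT/T)²
  L term: (1×0.0755)² = 0.00570
  T term: (-2×0.0416)² = 0.00691
Total = 0.0126. Share from L = 0.00570/0.0126 = 0.452.

45.2%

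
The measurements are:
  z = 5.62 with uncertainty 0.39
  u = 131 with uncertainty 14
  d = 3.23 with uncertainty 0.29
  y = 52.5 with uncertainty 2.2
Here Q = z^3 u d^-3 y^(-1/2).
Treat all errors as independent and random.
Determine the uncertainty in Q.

Q is a product of powers, so relative uncertainties combine in quadrature:
  (3·δz/z)² = (3×0.0694)² = 0.0433;  (1·δu/u)² = (1×0.107)² = 0.0114;  (-3·δd/d)² = (-3×0.0898)² = 0.0725;  (−½·δy/y)² = (-0.5×0.0419)² = 0.000439
δQ/Q = √(0.128) = 0.357
Q = 95.2, so δQ = 0.357 × 95.2 = 34.0.

34.0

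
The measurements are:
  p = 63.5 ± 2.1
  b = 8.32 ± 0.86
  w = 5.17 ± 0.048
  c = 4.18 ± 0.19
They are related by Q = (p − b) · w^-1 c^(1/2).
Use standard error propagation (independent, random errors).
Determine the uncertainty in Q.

Let u = p − b = 55.2. δu = √(δp² + δb²) = √(4.41 + 0.740) = 2.27, so δu/u = 0.0411.
Q is then a monomial in u, w, c:
δQ/Q = √((δu/u)² + (-1·δw/w)² + (½·δc/c)²) = √(0.00169 + 8.62e-05 + 0.000517) = 0.0479
Q = 21.8, so δQ = 0.0479 × 21.8 = 1.05.

1.05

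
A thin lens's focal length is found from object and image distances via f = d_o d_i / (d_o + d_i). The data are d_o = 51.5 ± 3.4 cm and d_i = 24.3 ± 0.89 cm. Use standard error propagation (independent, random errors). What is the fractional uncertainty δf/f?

∂f/∂d_o = (d_i/(d_o+d_i))² = 0.103;  ∂f/∂d_i = (d_o/(d_o+d_i))² = 0.462
δf = √((∂f/∂d_o · δd_o)² + (∂f/∂d_i · δd_i)²) = √(0.122 + 0.169) = 0.539 cm
f = 16.5 cm, so δf/f = 0.539/16.5 = 0.0327.

0.0327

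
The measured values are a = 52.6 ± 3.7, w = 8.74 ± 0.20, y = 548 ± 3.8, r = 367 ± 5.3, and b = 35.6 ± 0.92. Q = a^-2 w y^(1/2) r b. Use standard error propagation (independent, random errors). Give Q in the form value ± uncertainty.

Relative error in a monomial: (δQ/Q)² = Σ (nᵢ · δxᵢ/xᵢ)².
  (-2·δa/a)² = (-2×0.0703)² = 0.0198;  (1·δw/w)² = (1×0.0229)² = 0.000524;  (½·δy/y)² = (0.5×0.00693)² = 1.2e-05;  (1·δr/r)² = (1×0.0144)² = 0.000209;  (1·δb/b)² = (1×0.0258)² = 0.000668
δQ/Q = √(0.0212) = 0.146
Q = 966, so δQ = 0.146 × 966 = 141.

966 ± 141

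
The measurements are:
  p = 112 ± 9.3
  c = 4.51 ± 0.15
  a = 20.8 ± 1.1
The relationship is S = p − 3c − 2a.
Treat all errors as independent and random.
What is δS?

9.57

Each term contributes (cᵢ δxᵢ)² to (δS)²:
  (δp)² = 86.5;  (3·δc)² = 0.202;  (2·δa)² = 4.84
δS = √(91.5) = 9.57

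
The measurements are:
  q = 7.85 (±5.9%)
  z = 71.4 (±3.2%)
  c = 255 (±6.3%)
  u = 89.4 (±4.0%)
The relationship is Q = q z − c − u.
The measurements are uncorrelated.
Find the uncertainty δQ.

Let p = q·z = 560. δp/p = √((1·δq/q)² + (1·δz/z)²) = √(0.00348 + 0.00102) = 0.0671, so δp = 37.6.
Q = p − c − u: δQ = √(δp² + δc² + δu²) = √(1420 + 258 + 12.8) = 41.1

41.1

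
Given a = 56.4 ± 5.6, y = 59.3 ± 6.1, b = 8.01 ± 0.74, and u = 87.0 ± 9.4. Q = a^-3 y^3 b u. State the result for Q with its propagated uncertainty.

For a monomial Q ∝ a^-3, y^3, b, u, fractional errors add in quadrature:
  (-3·δa/a)² = (-3×0.0993)² = 0.0887;  (3·δy/y)² = (3×0.103)² = 0.0952;  (1·δb/b)² = (1×0.0924)² = 0.00853;  (1·δu/u)² = (1×0.108)² = 0.0117
δQ/Q = √(0.204) = 0.452
Q = 810, so δQ = 0.452 × 810 = 366.

810 ± 366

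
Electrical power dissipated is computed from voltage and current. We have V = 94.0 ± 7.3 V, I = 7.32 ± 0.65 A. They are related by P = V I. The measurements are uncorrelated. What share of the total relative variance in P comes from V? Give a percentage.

(δP/P)² = (1·δV/V)² + (1·δI/I)²
  V term: (1×0.0777)² = 0.00603
  I term: (1×0.0888)² = 0.00789
Total = 0.0139. Share from V = 0.00603/0.0139 = 0.433.

43.3%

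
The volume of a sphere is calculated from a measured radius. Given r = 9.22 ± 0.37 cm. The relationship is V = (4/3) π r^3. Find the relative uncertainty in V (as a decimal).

0.120

V ∝ r^3, so δV/V = |3| · δr/r = 3 × 0.0401 = 0.120.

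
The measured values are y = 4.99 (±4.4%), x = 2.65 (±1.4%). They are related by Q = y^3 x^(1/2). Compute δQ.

26.7

For a monomial Q ∝ y^3, x^(1/2), fractional errors add in quadrature:
  (3·δy/y)² = (3×0.0440)² = 0.0174;  (½·δx/x)² = (0.5×0.0140)² = 4.9e-05
δQ/Q = √(0.0175) = 0.132
Q = 202, so δQ = 0.132 × 202 = 26.7.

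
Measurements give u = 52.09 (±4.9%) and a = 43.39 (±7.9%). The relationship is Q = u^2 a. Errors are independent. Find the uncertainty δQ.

Each factor contributes (exponent × relative error)² to (δQ/Q)²:
  (2·δu/u)² = (2×0.0490)² = 0.00960;  (1·δa/a)² = (1×0.0790)² = 0.00624
δQ/Q = √(0.0158) = 0.126
Q = 117700, so δQ = 0.126 × 117700 = 14800.

14800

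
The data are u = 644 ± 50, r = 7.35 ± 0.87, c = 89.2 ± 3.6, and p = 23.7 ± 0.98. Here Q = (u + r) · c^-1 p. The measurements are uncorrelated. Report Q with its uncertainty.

173 ± 16.6

Let w = u + r = 651. δw = √(δu² + δr²) = √(2500 + 0.757) = 50.0, so δw/w = 0.0768.
Q is then a monomial in w, c, p:
δQ/Q = √((δw/w)² + (-1·δc/c)² + (1·δp/p)²) = √(0.00589 + 0.00163 + 0.00171) = 0.0961
Q = 173, so δQ = 0.0961 × 173 = 16.6.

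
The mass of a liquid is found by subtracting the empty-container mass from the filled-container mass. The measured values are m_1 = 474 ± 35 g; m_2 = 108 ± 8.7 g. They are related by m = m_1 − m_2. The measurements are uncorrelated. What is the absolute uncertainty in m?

Sums and differences: (δm)² = Σ (cᵢ δxᵢ)².
  (δm_1)² = 1220;  (δm_2)² = 75.7
δm = √(1300) = 36.1 g

36.1 g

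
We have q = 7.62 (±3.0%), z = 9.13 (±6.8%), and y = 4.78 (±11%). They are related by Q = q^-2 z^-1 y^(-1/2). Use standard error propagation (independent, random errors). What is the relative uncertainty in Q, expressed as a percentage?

Relative error in a monomial: (δQ/Q)² = Σ (nᵢ · δxᵢ/xᵢ)².
  (-2·δq/q)² = (-2×0.0300)² = 0.00360;  (-1·δz/z)² = (-1×0.0680)² = 0.00462;  (−½·δy/y)² = (-0.5×0.110)² = 0.00302
δQ/Q = √(0.0112) = 0.106

10.6%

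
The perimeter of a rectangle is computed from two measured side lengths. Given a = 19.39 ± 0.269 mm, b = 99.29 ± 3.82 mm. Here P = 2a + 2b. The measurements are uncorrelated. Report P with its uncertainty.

237.4 ± 7.66 mm

Each term contributes (cᵢ δxᵢ)² to (δP)²:
  (2·δa)² = 0.289;  (2·δb)² = 58.4
δP = √(58.7) = 7.66 mm
P = 237.4 mm.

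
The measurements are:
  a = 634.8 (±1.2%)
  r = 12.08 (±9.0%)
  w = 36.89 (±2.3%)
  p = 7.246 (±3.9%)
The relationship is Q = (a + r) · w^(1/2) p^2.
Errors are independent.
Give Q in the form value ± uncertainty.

Let u = a + r = 646.9. δu = √(δa² + δr²) = √(58.0 + 1.18) = 7.69, so δu/u = 0.0119.
Q is then a monomial in u, w, p:
δQ/Q = √((δu/u)² + (½·δw/w)² + (2·δp/p)²) = √(0.000141 + 0.000132 + 0.00608) = 0.0797
Q = 206300, so δQ = 0.0797 × 206300 = 16400.

206300 ± 16400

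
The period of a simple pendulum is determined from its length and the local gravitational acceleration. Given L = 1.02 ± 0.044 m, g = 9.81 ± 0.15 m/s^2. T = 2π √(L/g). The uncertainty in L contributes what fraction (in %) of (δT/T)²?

88.8%

(δT/T)² = (½·δL/L)² + (−½·δg/g)²
  L term: (0.5×0.0431)² = 0.000465
  g term: (-0.5×0.0153)² = 5.84e-05
Total = 0.000524. Share from L = 0.000465/0.000524 = 0.888.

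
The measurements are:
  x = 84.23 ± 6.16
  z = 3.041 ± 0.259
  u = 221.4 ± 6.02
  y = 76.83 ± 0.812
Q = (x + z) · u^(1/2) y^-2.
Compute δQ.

0.0165

Let w = x + z = 87.27. δw = √(δx² + δz²) = √(37.9 + 0.0671) = 6.17, so δw/w = 0.0706.
Q is then a monomial in w, u, y:
δQ/Q = √((δw/w)² + (½·δu/u)² + (-2·δy/y)²) = √(0.00499 + 0.000185 + 0.000447) = 0.0750
Q = 0.2200, so δQ = 0.0750 × 0.2200 = 0.0165.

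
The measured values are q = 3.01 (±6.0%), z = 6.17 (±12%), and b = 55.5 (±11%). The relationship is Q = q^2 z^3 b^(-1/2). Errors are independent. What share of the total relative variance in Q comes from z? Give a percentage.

(δQ/Q)² = (2·δq/q)² + (3·δz/z)² + (−½·δb/b)²
  q term: (2×0.0600)² = 0.0144
  z term: (3×0.120)² = 0.130
  b term: (-0.5×0.110)² = 0.00303
Total = 0.147. Share from z = 0.130/0.147 = 0.881.

88.1%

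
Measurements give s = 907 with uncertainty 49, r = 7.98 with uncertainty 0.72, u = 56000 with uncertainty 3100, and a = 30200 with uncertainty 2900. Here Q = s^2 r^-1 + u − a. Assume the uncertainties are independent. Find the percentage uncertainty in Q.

11.7%

Let p = s^2·r^-1 = 1.03e+05. δp/p = √((2·δs/s)² + (-1·δr/r)²) = √(0.0117 + 0.00814) = 0.141, so δp = 14500.
Q = p + u − a: δQ = √(δp² + δu² + δa²) = √(2.11e+08 + 9.61e+06 + 8.41e+06) = 15100
Q = 1.29e+05, so δQ/Q = 15100/1.29e+05 = 0.117.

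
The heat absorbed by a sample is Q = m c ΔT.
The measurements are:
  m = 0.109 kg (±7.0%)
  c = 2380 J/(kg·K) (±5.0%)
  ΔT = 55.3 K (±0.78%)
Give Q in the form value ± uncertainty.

Relative error in a monomial: (δQ/Q)² = Σ (nᵢ · δxᵢ/xᵢ)².
  (1·δm/m)² = (1×0.0700)² = 0.00490;  (1·δc/c)² = (1×0.0500)² = 0.00250;  (1·δΔT/ΔT)² = (1×0.00780)² = 6.08e-05
δQ/Q = √(0.00746) = 0.0864
Q = 14300 J, so δQ = 0.0864 × 14300 = 1240 J.

14300 ± 1240 J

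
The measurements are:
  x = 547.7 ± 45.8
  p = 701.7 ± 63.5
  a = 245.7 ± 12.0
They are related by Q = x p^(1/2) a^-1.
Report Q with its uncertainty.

Since Q is a product/quotient, work with relative uncertainties:
  (1·δx/x)² = (1×0.0836)² = 0.00699;  (½·δp/p)² = (0.5×0.0905)² = 0.00205;  (-1·δa/a)² = (-1×0.0488)² = 0.00239
δQ/Q = √(0.0114) = 0.107
Q = 59.05, so δQ = 0.107 × 59.05 = 6.31.

59.05 ± 6.31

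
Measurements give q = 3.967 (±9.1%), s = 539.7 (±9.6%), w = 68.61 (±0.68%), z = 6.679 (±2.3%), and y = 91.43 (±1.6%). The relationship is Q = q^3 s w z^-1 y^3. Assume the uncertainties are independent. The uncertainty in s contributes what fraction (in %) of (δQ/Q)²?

10.6%

(δQ/Q)² = (3·δq/q)² + (1·δs/s)² + (1·δw/w)² + (-1·δz/z)² + (3·δy/y)²
  q term: (3×0.0910)² = 0.0745
  s term: (1×0.0960)² = 0.00922
  w term: (1×0.00680)² = 4.62e-05
  z term: (-1×0.0230)² = 0.000529
  y term: (3×0.0160)² = 0.00230
Total = 0.0866. Share from s = 0.00922/0.0866 = 0.106.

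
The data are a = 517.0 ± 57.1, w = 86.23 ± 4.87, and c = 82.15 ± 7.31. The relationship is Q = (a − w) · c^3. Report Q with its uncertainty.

Let u = a − w = 430.8. δu = √(δa² + δw²) = √(3260 + 23.7) = 57.3, so δu/u = 0.133.
Q is then a monomial in u, c:
δQ/Q = √((δu/u)² + (3·δc/c)²) = √(0.0177 + 0.0713) = 0.298
Q = 2.388e+08, so δQ = 0.298 × 2.388e+08 = 7.12e+07.

(2.388 ± 0.712) × 10^8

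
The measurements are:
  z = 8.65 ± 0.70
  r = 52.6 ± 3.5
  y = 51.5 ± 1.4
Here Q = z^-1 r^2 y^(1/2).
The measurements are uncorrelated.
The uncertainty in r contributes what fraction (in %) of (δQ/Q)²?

72.5%

(δQ/Q)² = (-1·δz/z)² + (2·δr/r)² + (½·δy/y)²
  z term: (-1×0.0809)² = 0.00655
  r term: (2×0.0665)² = 0.0177
  y term: (0.5×0.0272)² = 0.000185
Total = 0.0244. Share from r = 0.0177/0.0244 = 0.725.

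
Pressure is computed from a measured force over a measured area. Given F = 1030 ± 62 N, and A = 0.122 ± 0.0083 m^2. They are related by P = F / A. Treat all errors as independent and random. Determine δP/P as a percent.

For a monomial P ∝ F, A^-1, fractional errors add in quadrature:
  (1·δF/F)² = (1×0.0602)² = 0.00362;  (-1·δA/A)² = (-1×0.0680)² = 0.00463
δP/P = √(0.00825) = 0.0908

9.08%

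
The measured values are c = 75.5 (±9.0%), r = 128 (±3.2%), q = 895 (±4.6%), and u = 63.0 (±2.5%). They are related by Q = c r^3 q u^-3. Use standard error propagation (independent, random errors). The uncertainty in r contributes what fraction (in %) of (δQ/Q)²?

36.8%

(δQ/Q)² = (1·δc/c)² + (3·δr/r)² + (1·δq/q)² + (-3·δu/u)²
  c term: (1×0.0900)² = 0.00810
  r term: (3×0.0320)² = 0.00922
  q term: (1×0.0460)² = 0.00212
  u term: (-3×0.0250)² = 0.00563
Total = 0.0251. Share from r = 0.00922/0.0251 = 0.368.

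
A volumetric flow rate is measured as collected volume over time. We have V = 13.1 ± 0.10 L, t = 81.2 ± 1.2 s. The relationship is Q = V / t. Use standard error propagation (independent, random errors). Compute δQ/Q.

0.0166

Since Q is a product/quotient, work with relative uncertainties:
  (1·δV/V)² = (1×0.00763)² = 5.83e-05;  (-1·δt/t)² = (-1×0.0148)² = 0.000218
δQ/Q = √(0.000277) = 0.0166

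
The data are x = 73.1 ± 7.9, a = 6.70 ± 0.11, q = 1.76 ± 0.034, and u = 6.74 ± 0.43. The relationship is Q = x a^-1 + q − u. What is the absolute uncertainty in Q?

1.27

Let p = x·a^-1 = 10.9. δp/p = √((1·δx/x)² + (-1·δa/a)²) = √(0.0117 + 0.000270) = 0.109, so δp = 1.19.
Q = p + q − u: δQ = √(δp² + δq² + δu²) = √(1.42 + 0.00116 + 0.185) = 1.27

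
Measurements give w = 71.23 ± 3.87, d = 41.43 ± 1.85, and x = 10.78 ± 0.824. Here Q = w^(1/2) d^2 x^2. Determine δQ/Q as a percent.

For a monomial Q ∝ w^(1/2), d^2, x^2, fractional errors add in quadrature:
  (½·δw/w)² = (0.5×0.0543)² = 0.000738;  (2·δd/d)² = (2×0.0447)² = 0.00798;  (2·δx/x)² = (2×0.0764)² = 0.0234
δQ/Q = √(0.0321) = 0.179

17.9%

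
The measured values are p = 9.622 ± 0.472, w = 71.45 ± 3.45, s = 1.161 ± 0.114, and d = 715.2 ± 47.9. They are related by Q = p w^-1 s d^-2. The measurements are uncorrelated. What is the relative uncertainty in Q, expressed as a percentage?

18.0%

Since Q is a product/quotient, work with relative uncertainties:
  (1·δp/p)² = (1×0.0491)² = 0.00241;  (-1·δw/w)² = (-1×0.0483)² = 0.00233;  (1·δs/s)² = (1×0.0982)² = 0.00964;  (-2·δd/d)² = (-2×0.0670)² = 0.0179
δQ/Q = √(0.0323) = 0.180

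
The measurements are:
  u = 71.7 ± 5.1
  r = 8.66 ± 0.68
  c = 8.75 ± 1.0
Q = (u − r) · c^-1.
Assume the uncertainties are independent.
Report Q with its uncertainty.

Let w = u − r = 63.0. δw = √(δu² + δr²) = √(26.0 + 0.462) = 5.15, so δw/w = 0.0816.
Q is then a monomial in w, c:
δQ/Q = √((δw/w)² + (-1·δc/c)²) = √(0.00666 + 0.0131) = 0.140
Q = 7.20, so δQ = 0.140 × 7.20 = 1.01.

7.20 ± 1.01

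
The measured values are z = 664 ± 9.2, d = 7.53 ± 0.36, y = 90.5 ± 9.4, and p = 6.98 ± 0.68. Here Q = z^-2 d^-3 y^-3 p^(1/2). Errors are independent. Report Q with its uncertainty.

Relative error in a monomial: (δQ/Q)² = Σ (nᵢ · δxᵢ/xᵢ)².
  (-2·δz/z)² = (-2×0.0139)² = 0.000768;  (-3·δd/d)² = (-3×0.0478)² = 0.0206;  (-3·δy/y)² = (-3×0.104)² = 0.0971;  (½·δp/p)² = (0.5×0.0974)² = 0.00237
δQ/Q = √(0.121) = 0.348
Q = 1.89e-14, so δQ = 0.348 × 1.89e-14 = 6.58e-15.

(1.89 ± 0.658) × 10^-14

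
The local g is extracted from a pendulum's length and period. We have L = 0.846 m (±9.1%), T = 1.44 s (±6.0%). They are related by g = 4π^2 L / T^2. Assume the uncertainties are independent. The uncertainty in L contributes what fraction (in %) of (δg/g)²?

(δg/g)² = (1·δL/L)² + (-2·δT/T)²
  L term: (1×0.0910)² = 0.00828
  T term: (-2×0.0600)² = 0.0144
Total = 0.0227. Share from L = 0.00828/0.0227 = 0.365.

36.5%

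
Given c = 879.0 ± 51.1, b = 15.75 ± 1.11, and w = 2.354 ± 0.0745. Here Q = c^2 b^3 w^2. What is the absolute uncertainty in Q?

Q is a product of powers, so relative uncertainties combine in quadrature:
  (2·δc/c)² = (2×0.0581)² = 0.0135;  (3·δb/b)² = (3×0.0705)² = 0.0447;  (2·δw/w)² = (2×0.0316)² = 0.00401
δQ/Q = √(0.0622) = 0.249
Q = 1.673e+10, so δQ = 0.249 × 1.673e+10 = 4.17e+09.

4.17e+09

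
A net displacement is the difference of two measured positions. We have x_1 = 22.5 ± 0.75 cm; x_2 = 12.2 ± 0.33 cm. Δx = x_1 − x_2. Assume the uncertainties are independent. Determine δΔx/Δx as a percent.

7.96%

Sums and differences: (δΔx)² = Σ (cᵢ δxᵢ)².
  (δx_1)² = 0.562;  (δx_2)² = 0.109
δΔx = √(0.671) = 0.819 cm
Δx = 10.3 cm, so δΔx/Δx = 0.819/10.3 = 0.0796.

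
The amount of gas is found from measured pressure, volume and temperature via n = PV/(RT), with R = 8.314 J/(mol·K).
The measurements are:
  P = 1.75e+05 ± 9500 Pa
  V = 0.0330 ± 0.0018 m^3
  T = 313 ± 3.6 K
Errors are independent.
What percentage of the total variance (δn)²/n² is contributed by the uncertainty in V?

49.1%

(δn/n)² = (1·δP/P)² + (1·δV/V)² + (-1·δT/T)²
  P term: (1×0.0543)² = 0.00295
  V term: (1×0.0545)² = 0.00298
  T term: (-1×0.0115)² = 0.000132
Total = 0.00605. Share from V = 0.00298/0.00605 = 0.491.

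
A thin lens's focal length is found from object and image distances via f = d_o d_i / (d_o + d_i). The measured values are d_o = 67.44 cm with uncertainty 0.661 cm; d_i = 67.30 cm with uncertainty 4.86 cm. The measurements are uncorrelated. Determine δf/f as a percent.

3.65%

∂f/∂d_o = (d_i/(d_o+d_i))² = 0.249;  ∂f/∂d_i = (d_o/(d_o+d_i))² = 0.251
δf = √((∂f/∂d_o · δd_o)² + (∂f/∂d_i · δd_i)²) = √(0.0272 + 1.48) = 1.23 cm
f = 33.68 cm, so δf/f = 1.23/33.68 = 0.0365.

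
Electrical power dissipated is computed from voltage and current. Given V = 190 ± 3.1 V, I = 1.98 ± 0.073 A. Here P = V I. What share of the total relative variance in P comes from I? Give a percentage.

83.6%

(δP/P)² = (1·δV/V)² + (1·δI/I)²
  V term: (1×0.0163)² = 0.000266
  I term: (1×0.0369)² = 0.00136
Total = 0.00163. Share from I = 0.00136/0.00163 = 0.836.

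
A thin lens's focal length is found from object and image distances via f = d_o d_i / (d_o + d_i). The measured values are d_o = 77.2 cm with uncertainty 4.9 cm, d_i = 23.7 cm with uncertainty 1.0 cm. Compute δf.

0.645 cm

∂f/∂d_o = (d_i/(d_o+d_i))² = 0.0552;  ∂f/∂d_i = (d_o/(d_o+d_i))² = 0.585
δf = √((∂f/∂d_o · δd_o)² + (∂f/∂d_i · δd_i)²) = √(0.0731 + 0.343) = 0.645 cm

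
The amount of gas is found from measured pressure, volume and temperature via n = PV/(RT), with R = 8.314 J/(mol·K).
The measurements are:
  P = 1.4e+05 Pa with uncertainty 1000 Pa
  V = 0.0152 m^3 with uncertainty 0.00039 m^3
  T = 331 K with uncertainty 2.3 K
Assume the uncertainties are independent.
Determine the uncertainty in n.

0.0213 mol

Each factor contributes (exponent × relative error)² to (δn/n)²:
  (1·δP/P)² = (1×0.00714)² = 5.1e-05;  (1·δV/V)² = (1×0.0257)² = 0.000658;  (-1·δT/T)² = (-1×0.00695)² = 4.83e-05
δn/n = √(0.000758) = 0.0275
n = 0.773 mol, so δn = 0.0275 × 0.773 = 0.0213 mol.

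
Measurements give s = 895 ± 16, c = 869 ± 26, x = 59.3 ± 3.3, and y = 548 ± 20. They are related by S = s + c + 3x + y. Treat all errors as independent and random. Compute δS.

37.8

S is a linear combination, so absolute uncertainties add in quadrature:
  (δs)² = 256;  (δc)² = 676;  (3·δx)² = 98.0;  (δy)² = 400
δS = √(1430) = 37.8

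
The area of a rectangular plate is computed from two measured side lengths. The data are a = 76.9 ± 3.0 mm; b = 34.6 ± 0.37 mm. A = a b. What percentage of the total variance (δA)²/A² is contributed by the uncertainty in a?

(δA/A)² = (1·δa/a)² + (1·δb/b)²
  a term: (1×0.0390)² = 0.00152
  b term: (1×0.0107)² = 0.000114
Total = 0.00164. Share from a = 0.00152/0.00164 = 0.930.

93.0%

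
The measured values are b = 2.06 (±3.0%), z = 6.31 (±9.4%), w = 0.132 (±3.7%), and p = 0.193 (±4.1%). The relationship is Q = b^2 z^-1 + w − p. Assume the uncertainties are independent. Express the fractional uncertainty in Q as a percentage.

12.4%

Let h = b^2·z^-1 = 0.673. δh/h = √((2·δb/b)² + (-1·δz/z)²) = √(0.00360 + 0.00884) = 0.112, so δh = 0.0750.
Q = h + w − p: δQ = √(δh² + δw² + δp²) = √(0.00562 + 2.39e-05 + 6.26e-05) = 0.0756
Q = 0.612, so δQ/Q = 0.0756/0.612 = 0.124.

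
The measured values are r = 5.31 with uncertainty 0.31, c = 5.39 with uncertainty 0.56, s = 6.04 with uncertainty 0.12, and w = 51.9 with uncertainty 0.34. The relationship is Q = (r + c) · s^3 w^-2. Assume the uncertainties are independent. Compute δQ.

Let u = r + c = 10.7. δu = √(δr² + δc²) = √(0.0961 + 0.314) = 0.640, so δu/u = 0.0598.
Q is then a monomial in u, s, w:
δQ/Q = √((δu/u)² + (3·δs/s)² + (-2·δw/w)²) = √(0.00358 + 0.00355 + 0.000172) = 0.0855
Q = 0.875, so δQ = 0.0855 × 0.875 = 0.0748.

0.0748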